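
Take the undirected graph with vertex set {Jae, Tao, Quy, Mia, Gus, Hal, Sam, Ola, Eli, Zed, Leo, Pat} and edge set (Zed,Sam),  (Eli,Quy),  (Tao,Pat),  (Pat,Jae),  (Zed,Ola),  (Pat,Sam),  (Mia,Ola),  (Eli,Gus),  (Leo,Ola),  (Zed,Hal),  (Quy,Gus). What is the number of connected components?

2

Component: {Quy, Gus, Eli}
Component: {Jae, Tao, Mia, Hal, Sam, Ola, Zed, Leo, Pat}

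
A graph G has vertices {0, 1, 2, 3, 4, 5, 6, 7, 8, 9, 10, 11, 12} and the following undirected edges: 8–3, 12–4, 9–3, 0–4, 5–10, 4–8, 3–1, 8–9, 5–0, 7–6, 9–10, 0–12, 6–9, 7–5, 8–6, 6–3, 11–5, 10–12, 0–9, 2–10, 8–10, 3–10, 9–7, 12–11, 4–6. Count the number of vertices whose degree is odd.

Degrees: 0:4, 1:1, 2:1, 3:5, 4:4, 5:4, 6:5, 7:3, 8:5, 9:6, 10:6, 11:2, 12:4
Odd-degree vertices: 1, 2, 3, 6, 7, 8.

6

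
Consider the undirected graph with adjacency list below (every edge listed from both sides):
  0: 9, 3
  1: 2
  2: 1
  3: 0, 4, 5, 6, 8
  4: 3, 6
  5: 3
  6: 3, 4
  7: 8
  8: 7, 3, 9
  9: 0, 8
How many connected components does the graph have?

Component: {1, 2}
Component: {0, 3, 4, 5, 6, 7, 8, 9}

2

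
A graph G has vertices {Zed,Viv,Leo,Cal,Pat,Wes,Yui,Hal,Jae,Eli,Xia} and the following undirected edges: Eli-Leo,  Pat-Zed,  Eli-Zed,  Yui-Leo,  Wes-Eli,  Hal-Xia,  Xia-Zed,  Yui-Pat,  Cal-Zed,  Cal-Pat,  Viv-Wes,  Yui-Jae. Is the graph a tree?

|V| = 11, |E| = 12.
Connected but with 12 > 10 edges, so it has a cycle and is not a tree.

No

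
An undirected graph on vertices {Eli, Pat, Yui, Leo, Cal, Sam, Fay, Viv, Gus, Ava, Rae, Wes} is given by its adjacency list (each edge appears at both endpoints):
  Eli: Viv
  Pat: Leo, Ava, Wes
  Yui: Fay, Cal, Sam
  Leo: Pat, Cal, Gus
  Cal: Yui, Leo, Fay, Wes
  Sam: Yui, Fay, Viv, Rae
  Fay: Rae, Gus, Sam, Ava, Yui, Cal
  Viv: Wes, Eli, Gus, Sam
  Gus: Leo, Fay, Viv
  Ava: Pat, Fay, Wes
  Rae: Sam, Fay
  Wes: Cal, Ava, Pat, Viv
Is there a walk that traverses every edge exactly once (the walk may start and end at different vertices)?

Degrees: Eli:1, Pat:3, Yui:3, Leo:3, Cal:4, Sam:4, Fay:6, Viv:4, Gus:3, Ava:3, Rae:2, Wes:4
Odd-degree vertices: Eli, Pat, Yui, Leo, Gus, Ava (6 total).
With 6 odd-degree vertices (more than two), no single trail can use every edge.

No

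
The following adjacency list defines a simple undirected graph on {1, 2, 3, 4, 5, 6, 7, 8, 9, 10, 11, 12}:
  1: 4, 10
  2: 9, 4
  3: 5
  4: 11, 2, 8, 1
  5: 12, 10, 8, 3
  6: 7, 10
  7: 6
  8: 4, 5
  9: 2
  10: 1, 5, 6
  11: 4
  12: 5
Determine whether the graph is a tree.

|V| = 12, |E| = 12.
Connected but with 12 > 11 edges, so it has a cycle and is not a tree.

No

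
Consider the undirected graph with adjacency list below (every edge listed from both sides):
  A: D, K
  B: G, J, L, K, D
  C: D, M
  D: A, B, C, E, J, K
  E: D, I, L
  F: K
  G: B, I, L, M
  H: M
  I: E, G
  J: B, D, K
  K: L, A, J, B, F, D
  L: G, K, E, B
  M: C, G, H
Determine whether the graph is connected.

Yes

A breadth-first search from A visits A, K, D, J, F, B, L, E, C, G, I, M, H — all 13 vertices — so the graph is connected.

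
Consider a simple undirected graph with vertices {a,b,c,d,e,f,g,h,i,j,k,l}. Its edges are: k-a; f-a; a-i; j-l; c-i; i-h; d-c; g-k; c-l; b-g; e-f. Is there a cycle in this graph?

No

The graph has 12 vertices, 11 edges, and 1 connected component.
Since 11 = 12 - 1, the graph is a forest and contains no cycle.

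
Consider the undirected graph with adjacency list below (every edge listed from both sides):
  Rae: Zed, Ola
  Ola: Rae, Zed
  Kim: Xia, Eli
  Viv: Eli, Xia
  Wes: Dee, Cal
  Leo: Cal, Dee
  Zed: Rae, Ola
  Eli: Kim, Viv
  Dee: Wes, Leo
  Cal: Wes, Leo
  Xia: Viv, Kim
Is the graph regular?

Degrees: Rae:2, Ola:2, Kim:2, Viv:2, Wes:2, Leo:2, Zed:2, Eli:2, Dee:2, Cal:2, Xia:2
All degrees equal 2; the graph is regular.

Yes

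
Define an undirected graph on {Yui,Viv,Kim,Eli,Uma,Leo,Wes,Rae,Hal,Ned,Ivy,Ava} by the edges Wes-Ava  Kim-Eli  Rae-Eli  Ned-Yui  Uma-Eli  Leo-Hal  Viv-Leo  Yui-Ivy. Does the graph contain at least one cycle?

The graph has 12 vertices, 8 edges, and 4 connected components.
Since 8 = 12 - 4, the graph is a forest and contains no cycle.

No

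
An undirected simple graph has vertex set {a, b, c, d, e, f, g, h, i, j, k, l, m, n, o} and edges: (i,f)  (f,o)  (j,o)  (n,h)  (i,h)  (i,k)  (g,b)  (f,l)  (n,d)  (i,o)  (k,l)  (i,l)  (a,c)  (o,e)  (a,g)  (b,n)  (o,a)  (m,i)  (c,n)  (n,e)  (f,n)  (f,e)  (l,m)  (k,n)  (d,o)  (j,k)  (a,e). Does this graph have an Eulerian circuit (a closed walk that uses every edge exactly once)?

Degrees: a:4, b:2, c:2, d:2, e:4, f:5, g:2, h:2, i:6, j:2, k:4, l:4, m:2, n:7, o:6
Vertices with odd degree: f, n. An Eulerian circuit requires all degrees even.

No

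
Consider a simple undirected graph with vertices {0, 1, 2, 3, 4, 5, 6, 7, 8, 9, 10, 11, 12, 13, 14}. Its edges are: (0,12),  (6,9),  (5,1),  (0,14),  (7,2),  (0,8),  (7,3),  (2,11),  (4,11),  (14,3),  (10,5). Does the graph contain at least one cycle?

The graph has 15 vertices, 11 edges, and 4 connected components.
Since 11 = 15 - 4, the graph is a forest and contains no cycle.

No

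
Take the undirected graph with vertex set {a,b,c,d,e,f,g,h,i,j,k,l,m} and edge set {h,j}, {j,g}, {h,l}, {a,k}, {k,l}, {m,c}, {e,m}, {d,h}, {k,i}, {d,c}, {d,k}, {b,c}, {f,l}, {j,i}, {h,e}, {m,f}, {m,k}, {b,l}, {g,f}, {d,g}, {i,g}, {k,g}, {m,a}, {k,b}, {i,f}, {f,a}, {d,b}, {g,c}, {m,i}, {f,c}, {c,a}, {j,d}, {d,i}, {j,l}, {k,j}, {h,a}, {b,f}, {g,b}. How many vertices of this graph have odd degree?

Degrees: a:5, b:6, c:6, d:7, e:2, f:7, g:7, h:5, i:6, j:6, k:8, l:5, m:6
Odd-degree vertices: a, d, f, g, h, l.

6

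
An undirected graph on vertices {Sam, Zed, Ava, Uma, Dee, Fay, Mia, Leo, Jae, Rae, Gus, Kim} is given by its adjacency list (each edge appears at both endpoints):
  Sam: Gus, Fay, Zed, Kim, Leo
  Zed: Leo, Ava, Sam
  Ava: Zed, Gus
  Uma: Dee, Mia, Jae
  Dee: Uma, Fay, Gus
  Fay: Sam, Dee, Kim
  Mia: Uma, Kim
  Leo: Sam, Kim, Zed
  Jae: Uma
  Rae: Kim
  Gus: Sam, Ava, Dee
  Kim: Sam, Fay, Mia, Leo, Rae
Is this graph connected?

A breadth-first search from Sam visits Sam, Kim, Gus, Zed, Leo, Fay, Rae, Mia, Ava, Dee, Uma, Jae — all 12 vertices — so the graph is connected.

Yes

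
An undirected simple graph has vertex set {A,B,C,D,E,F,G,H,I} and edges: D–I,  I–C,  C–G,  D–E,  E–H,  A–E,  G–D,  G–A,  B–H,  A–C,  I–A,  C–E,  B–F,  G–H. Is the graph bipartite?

A-C-I-A is an odd cycle (length 3), and a bipartite graph can contain only even cycles.

No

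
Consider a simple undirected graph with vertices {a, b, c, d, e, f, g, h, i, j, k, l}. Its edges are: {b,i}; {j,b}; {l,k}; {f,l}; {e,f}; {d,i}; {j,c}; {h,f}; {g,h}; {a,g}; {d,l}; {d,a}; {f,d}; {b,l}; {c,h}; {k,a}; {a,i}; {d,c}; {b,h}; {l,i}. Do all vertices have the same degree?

No

Degrees: a:4, b:4, c:3, d:5, e:1, f:4, g:2, h:4, i:4, j:2, k:2, l:5
Vertex e has degree 1 while d has degree 5, so the graph is not regular.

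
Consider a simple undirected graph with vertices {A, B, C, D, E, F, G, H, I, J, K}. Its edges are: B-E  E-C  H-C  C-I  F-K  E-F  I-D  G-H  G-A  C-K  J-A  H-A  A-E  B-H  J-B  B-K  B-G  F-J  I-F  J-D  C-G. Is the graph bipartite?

The cycle H-G-A-H has length 3, which is odd, so the graph is not bipartite.

No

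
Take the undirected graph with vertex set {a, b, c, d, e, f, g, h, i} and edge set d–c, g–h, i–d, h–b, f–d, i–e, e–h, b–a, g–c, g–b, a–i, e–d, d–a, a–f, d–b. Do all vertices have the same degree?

Degrees: a:4, b:4, c:2, d:6, e:3, f:2, g:3, h:3, i:3
Vertex c has degree 2 while d has degree 6, so the graph is not regular.

No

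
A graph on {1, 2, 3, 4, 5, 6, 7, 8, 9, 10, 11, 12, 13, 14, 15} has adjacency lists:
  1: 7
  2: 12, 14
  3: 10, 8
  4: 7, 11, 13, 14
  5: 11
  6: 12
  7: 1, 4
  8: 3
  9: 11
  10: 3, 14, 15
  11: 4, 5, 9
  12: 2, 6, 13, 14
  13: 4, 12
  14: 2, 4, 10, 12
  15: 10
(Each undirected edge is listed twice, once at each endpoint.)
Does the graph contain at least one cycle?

|V| = 15, |E| = 16, number of components = 1.
One cycle is 4-14-2-12-13-4.

Yes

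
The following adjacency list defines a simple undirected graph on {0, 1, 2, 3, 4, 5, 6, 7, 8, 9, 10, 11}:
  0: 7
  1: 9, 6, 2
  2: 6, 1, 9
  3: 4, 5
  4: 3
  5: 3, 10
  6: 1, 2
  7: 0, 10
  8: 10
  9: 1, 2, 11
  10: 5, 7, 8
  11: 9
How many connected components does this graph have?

Component: {1, 2, 6, 9, 11}
Component: {0, 3, 4, 5, 7, 8, 10}

2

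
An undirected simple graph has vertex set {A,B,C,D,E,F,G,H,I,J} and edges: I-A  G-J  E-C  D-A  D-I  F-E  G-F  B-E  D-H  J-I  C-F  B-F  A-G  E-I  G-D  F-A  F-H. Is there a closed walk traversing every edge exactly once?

Yes

Degrees: A:4, B:2, C:2, D:4, E:4, F:6, G:4, H:2, I:4, J:2
Every vertex has even degree and the edges form a single connected piece, so an Eulerian circuit exists.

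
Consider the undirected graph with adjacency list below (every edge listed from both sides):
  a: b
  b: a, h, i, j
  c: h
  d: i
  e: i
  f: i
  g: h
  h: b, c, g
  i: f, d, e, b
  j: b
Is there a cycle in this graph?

No

|V| = 10, |E| = 9, number of components = 1.
Since 9 = 10 - 1, the graph is a forest and contains no cycle.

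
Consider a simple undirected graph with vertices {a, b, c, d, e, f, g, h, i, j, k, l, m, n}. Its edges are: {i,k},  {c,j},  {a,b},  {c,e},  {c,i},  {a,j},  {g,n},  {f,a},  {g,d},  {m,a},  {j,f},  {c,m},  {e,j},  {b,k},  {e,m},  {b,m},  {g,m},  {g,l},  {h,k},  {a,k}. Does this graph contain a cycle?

The graph has 14 vertices, 20 edges, and 1 connected component.
Since 20 > 14 - 1, a cycle must exist; for instance a-m-e-j-a.

Yes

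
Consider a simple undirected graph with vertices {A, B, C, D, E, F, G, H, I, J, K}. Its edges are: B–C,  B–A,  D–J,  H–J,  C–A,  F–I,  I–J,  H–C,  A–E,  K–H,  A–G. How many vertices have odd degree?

8

Degrees: A:4, B:2, C:3, D:1, E:1, F:1, G:1, H:3, I:2, J:3, K:1
Odd-degree vertices: C, D, E, F, G, H, J, K.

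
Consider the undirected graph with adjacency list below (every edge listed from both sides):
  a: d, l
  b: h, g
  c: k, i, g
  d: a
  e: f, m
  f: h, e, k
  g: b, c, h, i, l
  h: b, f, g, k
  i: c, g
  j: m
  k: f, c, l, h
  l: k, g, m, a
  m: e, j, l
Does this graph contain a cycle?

|V| = 13, |E| = 18, number of components = 1.
Since 18 > 13 - 1, a cycle must exist; for instance l-g-c-k-f-e-m-l.

Yes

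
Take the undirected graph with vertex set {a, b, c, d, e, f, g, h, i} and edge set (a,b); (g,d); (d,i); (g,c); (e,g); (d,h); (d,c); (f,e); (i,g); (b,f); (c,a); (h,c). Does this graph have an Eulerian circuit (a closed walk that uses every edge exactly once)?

Yes

Degrees: a:2, b:2, c:4, d:4, e:2, f:2, g:4, h:2, i:2
Every vertex has even degree and the edges form a single connected piece, so an Eulerian circuit exists.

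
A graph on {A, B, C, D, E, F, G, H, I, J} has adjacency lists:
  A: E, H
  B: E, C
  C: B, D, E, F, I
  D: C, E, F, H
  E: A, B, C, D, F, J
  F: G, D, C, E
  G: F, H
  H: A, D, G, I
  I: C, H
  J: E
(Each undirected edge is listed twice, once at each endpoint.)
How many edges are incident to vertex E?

6

Neighbors of E: A, B, C, D, F, J.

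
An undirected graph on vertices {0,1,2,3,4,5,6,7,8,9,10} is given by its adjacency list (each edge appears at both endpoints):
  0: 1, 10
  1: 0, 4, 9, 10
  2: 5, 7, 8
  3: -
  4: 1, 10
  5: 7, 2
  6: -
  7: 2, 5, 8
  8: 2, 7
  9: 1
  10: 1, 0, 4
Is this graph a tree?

The graph has 11 vertices and 11 edges.
It is not connected, so it is not a tree.

No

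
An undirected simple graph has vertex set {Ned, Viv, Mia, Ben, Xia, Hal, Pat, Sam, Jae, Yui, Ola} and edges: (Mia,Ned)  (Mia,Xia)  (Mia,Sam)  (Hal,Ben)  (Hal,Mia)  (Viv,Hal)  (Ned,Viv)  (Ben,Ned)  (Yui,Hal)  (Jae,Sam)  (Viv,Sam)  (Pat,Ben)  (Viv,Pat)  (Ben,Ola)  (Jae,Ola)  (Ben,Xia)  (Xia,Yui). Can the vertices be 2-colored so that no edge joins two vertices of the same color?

Yes

A valid 2-coloring puts {Viv, Mia, Ben, Jae, Yui} on one side and {Ned, Xia, Hal, Pat, Sam, Ola} on the other; every edge crosses between the two sides.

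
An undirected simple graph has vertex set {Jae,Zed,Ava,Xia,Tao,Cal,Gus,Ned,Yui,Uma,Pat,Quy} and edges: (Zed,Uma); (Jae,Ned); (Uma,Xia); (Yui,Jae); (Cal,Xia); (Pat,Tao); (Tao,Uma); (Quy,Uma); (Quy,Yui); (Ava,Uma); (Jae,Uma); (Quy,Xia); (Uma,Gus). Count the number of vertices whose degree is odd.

Degrees: Jae:3, Zed:1, Ava:1, Xia:3, Tao:2, Cal:1, Gus:1, Ned:1, Yui:2, Uma:7, Pat:1, Quy:3
Odd-degree vertices: Jae, Zed, Ava, Xia, Cal, Gus, Ned, Uma, Pat, Quy.

10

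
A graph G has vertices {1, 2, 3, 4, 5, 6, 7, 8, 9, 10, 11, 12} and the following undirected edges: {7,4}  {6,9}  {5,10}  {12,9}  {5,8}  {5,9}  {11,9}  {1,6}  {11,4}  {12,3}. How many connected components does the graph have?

Component: {2}
Component: {1, 3, 4, 5, 6, 7, 8, 9, 10, 11, 12}

2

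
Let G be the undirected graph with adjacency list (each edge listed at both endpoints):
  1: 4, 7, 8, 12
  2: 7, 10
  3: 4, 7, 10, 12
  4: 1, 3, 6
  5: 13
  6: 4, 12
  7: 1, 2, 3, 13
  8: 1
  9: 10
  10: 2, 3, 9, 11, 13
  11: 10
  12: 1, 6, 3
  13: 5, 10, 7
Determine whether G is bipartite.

Yes

A valid 2-coloring puts {4, 5, 7, 8, 10, 12} on one side and {1, 2, 3, 6, 9, 11, 13} on the other; every edge crosses between the two sides.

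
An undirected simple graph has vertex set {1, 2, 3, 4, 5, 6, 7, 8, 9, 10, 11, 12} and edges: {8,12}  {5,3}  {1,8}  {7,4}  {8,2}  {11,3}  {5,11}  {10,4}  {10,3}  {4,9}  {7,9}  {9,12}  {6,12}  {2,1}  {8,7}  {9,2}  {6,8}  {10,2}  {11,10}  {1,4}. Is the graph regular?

No

Degrees: 1:3, 2:4, 3:3, 4:4, 5:2, 6:2, 7:3, 8:5, 9:4, 10:4, 11:3, 12:3
Degrees are not all equal (e.g. deg(5)=2 but deg(8)=5); not regular.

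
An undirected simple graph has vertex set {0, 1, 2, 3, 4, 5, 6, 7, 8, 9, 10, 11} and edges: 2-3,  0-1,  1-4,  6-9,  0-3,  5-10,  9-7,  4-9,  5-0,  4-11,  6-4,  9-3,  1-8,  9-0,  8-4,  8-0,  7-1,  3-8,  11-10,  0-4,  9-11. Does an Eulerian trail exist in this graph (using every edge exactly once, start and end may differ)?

Degrees: 0:6, 1:4, 2:1, 3:4, 4:6, 5:2, 6:2, 7:2, 8:4, 9:6, 10:2, 11:3
Odd-degree vertices: 2, 11 (2 total).
The non-isolated vertices are connected and exactly 2 have odd degree, so an Eulerian trail exists (from 2 to 11).

Yes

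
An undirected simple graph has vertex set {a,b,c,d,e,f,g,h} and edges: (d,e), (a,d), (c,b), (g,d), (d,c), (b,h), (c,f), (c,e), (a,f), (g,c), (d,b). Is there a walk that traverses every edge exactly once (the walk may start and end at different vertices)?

No

Degrees: a:2, b:3, c:5, d:5, e:2, f:2, g:2, h:1
Odd-degree vertices: b, c, d, h (4 total).
An Eulerian trail requires 0 or 2 odd-degree vertices; here there are 4.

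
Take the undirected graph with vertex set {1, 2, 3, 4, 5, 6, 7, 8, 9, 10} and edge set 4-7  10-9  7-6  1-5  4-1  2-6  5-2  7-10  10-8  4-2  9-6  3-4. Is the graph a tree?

No

|V| = 10, |E| = 12.
Connected but with 12 > 9 edges, so it has a cycle and is not a tree.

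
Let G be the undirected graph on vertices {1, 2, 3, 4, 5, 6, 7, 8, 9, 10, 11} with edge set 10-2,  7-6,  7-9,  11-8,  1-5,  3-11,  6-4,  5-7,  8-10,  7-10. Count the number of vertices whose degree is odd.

6

Degrees: 1:1, 2:1, 3:1, 4:1, 5:2, 6:2, 7:4, 8:2, 9:1, 10:3, 11:2
Odd-degree vertices: 1, 2, 3, 4, 9, 10.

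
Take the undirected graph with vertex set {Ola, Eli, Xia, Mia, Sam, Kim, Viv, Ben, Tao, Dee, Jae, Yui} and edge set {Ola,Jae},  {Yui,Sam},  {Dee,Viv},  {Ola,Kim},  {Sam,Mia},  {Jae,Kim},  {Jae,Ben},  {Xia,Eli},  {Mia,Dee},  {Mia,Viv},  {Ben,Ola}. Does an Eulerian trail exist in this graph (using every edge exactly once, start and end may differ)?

Degrees: Ola:3, Eli:1, Xia:1, Mia:3, Sam:2, Kim:2, Viv:2, Ben:2, Tao:0, Dee:2, Jae:3, Yui:1
Odd-degree vertices: Ola, Eli, Xia, Mia, Jae, Yui (6 total).
With 6 odd-degree vertices (more than two), no single trail can use every edge.

No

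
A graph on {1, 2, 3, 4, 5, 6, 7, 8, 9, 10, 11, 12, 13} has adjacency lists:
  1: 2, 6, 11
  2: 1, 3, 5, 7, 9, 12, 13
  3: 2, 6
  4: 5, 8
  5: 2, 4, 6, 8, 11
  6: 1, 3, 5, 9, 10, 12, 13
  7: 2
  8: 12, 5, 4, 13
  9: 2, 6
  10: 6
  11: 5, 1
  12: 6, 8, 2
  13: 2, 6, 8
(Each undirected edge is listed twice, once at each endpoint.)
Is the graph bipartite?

No

8-4-5-8 is an odd cycle (length 3), and a bipartite graph can contain only even cycles.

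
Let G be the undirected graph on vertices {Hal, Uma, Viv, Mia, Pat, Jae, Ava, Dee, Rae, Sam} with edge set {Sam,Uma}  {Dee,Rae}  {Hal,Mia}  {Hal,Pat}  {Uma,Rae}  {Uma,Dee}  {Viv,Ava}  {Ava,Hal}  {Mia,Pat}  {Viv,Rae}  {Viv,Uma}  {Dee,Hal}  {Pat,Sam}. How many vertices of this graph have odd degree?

Degrees: Hal:4, Uma:4, Viv:3, Mia:2, Pat:3, Jae:0, Ava:2, Dee:3, Rae:3, Sam:2
Odd-degree vertices: Viv, Pat, Dee, Rae.

4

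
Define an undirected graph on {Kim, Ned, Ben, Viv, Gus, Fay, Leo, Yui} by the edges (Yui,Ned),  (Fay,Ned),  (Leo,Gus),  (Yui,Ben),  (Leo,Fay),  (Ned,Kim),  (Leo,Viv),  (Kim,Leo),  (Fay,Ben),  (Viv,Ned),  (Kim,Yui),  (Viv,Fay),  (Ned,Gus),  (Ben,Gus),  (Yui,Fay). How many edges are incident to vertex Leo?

4

Neighbors of Leo: Kim, Viv, Gus, Fay.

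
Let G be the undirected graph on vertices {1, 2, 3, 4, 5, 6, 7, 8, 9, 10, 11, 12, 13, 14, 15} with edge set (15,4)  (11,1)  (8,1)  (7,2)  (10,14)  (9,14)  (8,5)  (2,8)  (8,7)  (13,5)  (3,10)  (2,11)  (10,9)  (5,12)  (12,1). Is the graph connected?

No

Component: {6}
Component: {4, 15}
Component: {3, 9, 10, 14}
Component: {1, 2, 5, 7, 8, 11, 12, 13}
There are 4 separate components, so the graph is not connected.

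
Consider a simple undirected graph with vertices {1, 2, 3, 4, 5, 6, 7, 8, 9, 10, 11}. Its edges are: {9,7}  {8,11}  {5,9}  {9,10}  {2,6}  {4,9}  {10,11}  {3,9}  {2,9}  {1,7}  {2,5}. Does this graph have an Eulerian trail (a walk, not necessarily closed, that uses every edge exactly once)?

Degrees: 1:1, 2:3, 3:1, 4:1, 5:2, 6:1, 7:2, 8:1, 9:6, 10:2, 11:2
Odd-degree vertices: 1, 2, 3, 4, 6, 8 (6 total).
With 6 odd-degree vertices (more than two), no single trail can use every edge.

No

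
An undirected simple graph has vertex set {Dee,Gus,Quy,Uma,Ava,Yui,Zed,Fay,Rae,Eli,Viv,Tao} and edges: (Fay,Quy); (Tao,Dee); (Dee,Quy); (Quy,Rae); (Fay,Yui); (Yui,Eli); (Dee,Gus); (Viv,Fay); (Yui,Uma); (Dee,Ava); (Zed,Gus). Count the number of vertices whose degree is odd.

Degrees: Dee:4, Gus:2, Quy:3, Uma:1, Ava:1, Yui:3, Zed:1, Fay:3, Rae:1, Eli:1, Viv:1, Tao:1
Odd-degree vertices: Quy, Uma, Ava, Yui, Zed, Fay, Rae, Eli, Viv, Tao.

10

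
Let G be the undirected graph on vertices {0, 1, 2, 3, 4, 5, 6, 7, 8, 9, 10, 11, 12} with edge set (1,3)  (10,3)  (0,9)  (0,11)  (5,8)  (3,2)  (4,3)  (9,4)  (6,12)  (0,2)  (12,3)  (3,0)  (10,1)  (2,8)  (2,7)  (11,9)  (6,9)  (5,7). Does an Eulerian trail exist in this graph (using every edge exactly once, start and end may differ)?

Yes

Degrees: 0:4, 1:2, 2:4, 3:6, 4:2, 5:2, 6:2, 7:2, 8:2, 9:4, 10:2, 11:2, 12:2
Odd-degree vertices: none (0 total).
The non-isolated vertices are connected and exactly 0 have odd degree, so an Eulerian trail exists.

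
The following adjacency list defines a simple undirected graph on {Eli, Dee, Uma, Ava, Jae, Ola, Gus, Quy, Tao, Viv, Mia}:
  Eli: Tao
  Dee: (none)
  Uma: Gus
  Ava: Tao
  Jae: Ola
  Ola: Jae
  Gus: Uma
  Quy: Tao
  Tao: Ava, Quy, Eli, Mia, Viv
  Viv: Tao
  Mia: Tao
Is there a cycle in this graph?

The graph has 11 vertices, 7 edges, and 4 connected components.
A forest on 11 vertices with 4 components has exactly 7 edges, which matches — so no cycle.

No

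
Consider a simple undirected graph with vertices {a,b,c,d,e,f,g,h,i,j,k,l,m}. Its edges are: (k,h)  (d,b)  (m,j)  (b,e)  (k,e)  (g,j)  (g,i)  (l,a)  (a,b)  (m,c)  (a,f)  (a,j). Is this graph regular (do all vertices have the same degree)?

No

Degrees: a:4, b:3, c:1, d:1, e:2, f:1, g:2, h:1, i:1, j:3, k:2, l:1, m:2
Vertex c has degree 1 while a has degree 4, so the graph is not regular.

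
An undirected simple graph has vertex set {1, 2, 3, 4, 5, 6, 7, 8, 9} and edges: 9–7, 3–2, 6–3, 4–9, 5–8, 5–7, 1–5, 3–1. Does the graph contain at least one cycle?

|V| = 9, |E| = 8, number of components = 1.
Since 8 = 9 - 1, the graph is a forest and contains no cycle.

No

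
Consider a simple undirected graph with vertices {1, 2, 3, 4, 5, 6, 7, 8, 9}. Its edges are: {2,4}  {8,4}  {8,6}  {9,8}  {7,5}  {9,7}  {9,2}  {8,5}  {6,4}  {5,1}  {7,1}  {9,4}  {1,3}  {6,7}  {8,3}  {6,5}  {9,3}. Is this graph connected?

Yes

Starting from 1 and exploring outward reaches every vertex (1, 3, 5, 7, 8, 9, 6, 4, 2); the graph is connected.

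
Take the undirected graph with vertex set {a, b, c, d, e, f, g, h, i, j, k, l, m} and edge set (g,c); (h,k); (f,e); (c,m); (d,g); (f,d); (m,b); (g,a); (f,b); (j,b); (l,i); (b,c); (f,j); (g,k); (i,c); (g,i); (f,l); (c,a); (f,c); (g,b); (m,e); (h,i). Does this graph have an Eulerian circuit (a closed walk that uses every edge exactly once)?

Degrees: a:2, b:5, c:6, d:2, e:2, f:6, g:6, h:2, i:4, j:2, k:2, l:2, m:3
b, m have odd degree; an Eulerian circuit needs every degree to be even, so none exists.

No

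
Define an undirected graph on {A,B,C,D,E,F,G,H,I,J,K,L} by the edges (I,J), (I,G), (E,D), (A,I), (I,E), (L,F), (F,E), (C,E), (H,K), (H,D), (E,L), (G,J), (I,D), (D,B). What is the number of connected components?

Component: {A, B, C, D, E, F, G, H, I, J, K, L}

1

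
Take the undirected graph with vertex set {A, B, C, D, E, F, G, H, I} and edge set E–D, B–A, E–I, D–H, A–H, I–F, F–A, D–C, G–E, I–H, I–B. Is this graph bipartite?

Yes

Partition the vertices as {B, C, E, F, H} vs {A, D, G, I}. Each listed edge has one endpoint in each part, so the graph is bipartite.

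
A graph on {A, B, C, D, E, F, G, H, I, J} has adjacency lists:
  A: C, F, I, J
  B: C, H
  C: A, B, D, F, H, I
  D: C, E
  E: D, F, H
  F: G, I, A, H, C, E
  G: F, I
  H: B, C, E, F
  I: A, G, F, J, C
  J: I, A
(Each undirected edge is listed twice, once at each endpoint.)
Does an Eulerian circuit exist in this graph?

No

Degrees: A:4, B:2, C:6, D:2, E:3, F:6, G:2, H:4, I:5, J:2
E, I have odd degree; an Eulerian circuit needs every degree to be even, so none exists.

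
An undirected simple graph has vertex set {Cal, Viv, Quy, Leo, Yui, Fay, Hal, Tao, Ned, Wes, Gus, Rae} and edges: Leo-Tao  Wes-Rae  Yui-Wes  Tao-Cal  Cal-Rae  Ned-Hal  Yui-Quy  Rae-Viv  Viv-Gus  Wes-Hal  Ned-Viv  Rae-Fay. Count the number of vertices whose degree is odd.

Degrees: Cal:2, Viv:3, Quy:1, Leo:1, Yui:2, Fay:1, Hal:2, Tao:2, Ned:2, Wes:3, Gus:1, Rae:4
Odd-degree vertices: Viv, Quy, Leo, Fay, Wes, Gus.

6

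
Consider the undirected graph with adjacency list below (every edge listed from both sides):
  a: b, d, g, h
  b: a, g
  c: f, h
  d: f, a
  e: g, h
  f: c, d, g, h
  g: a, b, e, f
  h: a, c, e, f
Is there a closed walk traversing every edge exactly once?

Degrees: a:4, b:2, c:2, d:2, e:2, f:4, g:4, h:4
All degrees are even and the non-isolated vertices are connected — an Eulerian circuit exists.

Yes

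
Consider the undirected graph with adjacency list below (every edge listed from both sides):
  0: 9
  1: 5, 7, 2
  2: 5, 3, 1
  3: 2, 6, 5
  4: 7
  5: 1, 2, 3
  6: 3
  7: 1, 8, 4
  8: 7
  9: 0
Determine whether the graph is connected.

Component: {0, 9}
Component: {1, 2, 3, 4, 5, 6, 7, 8}
There are 2 separate components, so the graph is not connected.

No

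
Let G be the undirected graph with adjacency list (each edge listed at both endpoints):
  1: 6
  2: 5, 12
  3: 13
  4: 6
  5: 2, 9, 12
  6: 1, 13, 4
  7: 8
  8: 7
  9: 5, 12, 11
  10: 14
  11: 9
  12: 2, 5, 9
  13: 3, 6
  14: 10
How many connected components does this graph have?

4

Component: {7, 8}
Component: {10, 14}
Component: {1, 3, 4, 6, 13}
Component: {2, 5, 9, 11, 12}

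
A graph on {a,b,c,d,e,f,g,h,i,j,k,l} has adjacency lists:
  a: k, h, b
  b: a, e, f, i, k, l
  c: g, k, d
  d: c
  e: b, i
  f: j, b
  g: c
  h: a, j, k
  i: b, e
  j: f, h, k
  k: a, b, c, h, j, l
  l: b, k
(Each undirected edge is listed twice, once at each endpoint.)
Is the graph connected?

Starting from a and exploring outward reaches every vertex (a, b, h, k, l, f, i, e, j, c, g, d); the graph is connected.

Yes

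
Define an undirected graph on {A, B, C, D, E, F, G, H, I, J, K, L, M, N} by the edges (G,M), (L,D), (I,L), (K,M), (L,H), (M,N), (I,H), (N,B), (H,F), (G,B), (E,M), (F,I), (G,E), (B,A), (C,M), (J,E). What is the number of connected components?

2

Component: {D, F, H, I, L}
Component: {A, B, C, E, G, J, K, M, N}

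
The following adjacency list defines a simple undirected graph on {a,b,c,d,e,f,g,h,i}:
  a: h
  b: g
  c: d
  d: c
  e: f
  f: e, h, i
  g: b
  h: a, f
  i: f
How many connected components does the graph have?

Component: {b, g}
Component: {c, d}
Component: {a, e, f, h, i}

3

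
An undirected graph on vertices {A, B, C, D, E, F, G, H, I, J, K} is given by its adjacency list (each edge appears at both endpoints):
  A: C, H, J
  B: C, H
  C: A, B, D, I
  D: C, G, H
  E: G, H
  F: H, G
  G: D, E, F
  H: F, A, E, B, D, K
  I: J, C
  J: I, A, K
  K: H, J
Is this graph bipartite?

Partition the vertices as {C, G, H, J} vs {A, B, D, E, F, I, K}. Each listed edge has one endpoint in each part, so the graph is bipartite.

Yes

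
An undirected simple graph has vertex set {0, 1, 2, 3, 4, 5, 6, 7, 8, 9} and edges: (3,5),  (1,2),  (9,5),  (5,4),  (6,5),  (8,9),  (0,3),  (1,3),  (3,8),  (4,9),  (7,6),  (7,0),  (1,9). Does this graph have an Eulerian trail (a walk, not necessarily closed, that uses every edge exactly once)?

Degrees: 0:2, 1:3, 2:1, 3:4, 4:2, 5:4, 6:2, 7:2, 8:2, 9:4
Odd-degree vertices: 1, 2 (2 total).
With 2 odd-degree vertices and all edges in one connected piece, an Eulerian trail exists (from 1 to 2).

Yes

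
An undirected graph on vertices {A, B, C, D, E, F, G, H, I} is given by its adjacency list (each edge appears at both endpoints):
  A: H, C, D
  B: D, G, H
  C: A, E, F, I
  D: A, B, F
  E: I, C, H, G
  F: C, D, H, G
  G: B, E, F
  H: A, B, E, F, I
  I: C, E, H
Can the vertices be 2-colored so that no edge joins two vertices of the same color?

The cycle C-E-I-C has length 3, which is odd, so the graph is not bipartite.

No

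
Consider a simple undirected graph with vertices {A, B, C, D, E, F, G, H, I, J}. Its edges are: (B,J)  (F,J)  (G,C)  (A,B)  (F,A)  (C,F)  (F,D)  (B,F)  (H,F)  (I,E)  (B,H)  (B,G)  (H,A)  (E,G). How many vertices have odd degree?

Degrees: A:3, B:5, C:2, D:1, E:2, F:6, G:3, H:3, I:1, J:2
Odd-degree vertices: A, B, D, G, H, I.

6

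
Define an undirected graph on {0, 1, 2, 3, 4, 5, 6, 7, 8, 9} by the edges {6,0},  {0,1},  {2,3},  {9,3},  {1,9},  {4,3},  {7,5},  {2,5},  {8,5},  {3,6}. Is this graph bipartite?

The cycle 3-6-0-1-9-3 has length 5, which is odd, so the graph is not bipartite.

No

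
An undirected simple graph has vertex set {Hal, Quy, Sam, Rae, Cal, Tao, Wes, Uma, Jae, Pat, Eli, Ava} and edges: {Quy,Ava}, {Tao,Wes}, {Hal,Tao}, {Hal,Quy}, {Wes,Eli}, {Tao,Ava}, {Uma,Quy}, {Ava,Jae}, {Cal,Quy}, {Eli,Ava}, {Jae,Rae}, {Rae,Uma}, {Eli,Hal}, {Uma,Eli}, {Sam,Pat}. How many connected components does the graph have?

2

Component: {Sam, Pat}
Component: {Hal, Quy, Rae, Cal, Tao, Wes, Uma, Jae, Eli, Ava}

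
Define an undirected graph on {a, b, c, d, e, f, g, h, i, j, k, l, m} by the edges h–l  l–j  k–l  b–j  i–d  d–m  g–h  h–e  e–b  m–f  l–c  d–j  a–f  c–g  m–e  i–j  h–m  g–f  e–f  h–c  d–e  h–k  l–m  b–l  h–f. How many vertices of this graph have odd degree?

8

Degrees: a:1, b:3, c:3, d:4, e:5, f:5, g:3, h:7, i:2, j:4, k:2, l:6, m:5
Odd-degree vertices: a, b, c, e, f, g, h, m.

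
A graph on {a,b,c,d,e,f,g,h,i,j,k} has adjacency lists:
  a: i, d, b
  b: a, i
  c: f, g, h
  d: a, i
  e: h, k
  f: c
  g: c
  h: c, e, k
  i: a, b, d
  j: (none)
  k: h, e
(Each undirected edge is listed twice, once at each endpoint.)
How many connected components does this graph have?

3

Component: {j}
Component: {a, b, d, i}
Component: {c, e, f, g, h, k}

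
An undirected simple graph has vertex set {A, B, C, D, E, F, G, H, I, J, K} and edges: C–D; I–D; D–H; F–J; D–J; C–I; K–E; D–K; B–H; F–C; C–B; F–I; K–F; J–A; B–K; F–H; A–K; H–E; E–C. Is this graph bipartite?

No

C-I-F-C is an odd cycle (length 3), and a bipartite graph can contain only even cycles.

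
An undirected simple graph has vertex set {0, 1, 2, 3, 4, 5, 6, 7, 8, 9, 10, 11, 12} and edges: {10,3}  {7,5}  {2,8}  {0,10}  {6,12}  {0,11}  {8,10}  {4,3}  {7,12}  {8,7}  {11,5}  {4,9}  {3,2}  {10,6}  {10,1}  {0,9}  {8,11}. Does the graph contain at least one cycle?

Yes

|V| = 13, |E| = 17, number of components = 1.
One cycle is 8-11-5-7-8.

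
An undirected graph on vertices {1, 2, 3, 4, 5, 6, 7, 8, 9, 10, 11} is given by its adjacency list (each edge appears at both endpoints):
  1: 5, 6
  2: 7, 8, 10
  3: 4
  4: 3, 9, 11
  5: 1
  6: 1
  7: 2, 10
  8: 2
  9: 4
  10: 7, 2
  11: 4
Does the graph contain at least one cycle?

Yes

|V| = 11, |E| = 9, number of components = 3.
One cycle is 2-7-10-2.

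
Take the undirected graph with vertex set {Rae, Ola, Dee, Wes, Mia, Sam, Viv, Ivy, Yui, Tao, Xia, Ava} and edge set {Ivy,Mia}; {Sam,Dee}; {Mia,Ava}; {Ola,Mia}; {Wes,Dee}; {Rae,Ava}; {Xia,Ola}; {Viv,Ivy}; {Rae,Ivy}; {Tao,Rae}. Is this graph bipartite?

Yes

Color {Ola, Wes, Sam, Ivy, Yui, Tao, Ava} black and {Rae, Dee, Mia, Viv, Xia} white. No edge joins two same-colored vertices, so the graph is bipartite.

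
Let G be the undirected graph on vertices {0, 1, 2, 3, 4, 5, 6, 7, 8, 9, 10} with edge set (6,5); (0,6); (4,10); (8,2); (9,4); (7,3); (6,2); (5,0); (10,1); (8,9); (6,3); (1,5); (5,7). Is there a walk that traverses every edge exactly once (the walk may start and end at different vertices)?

Degrees: 0:2, 1:2, 2:2, 3:2, 4:2, 5:4, 6:4, 7:2, 8:2, 9:2, 10:2
Odd-degree vertices: none (0 total).
With 0 odd-degree vertices and all edges in one connected piece, an Eulerian trail exists.

Yes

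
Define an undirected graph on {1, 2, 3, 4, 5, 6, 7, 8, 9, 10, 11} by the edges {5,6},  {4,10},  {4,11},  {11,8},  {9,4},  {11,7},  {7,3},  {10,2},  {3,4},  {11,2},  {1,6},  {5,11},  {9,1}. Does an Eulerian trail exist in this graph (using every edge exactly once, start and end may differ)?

Yes

Degrees: 1:2, 2:2, 3:2, 4:4, 5:2, 6:2, 7:2, 8:1, 9:2, 10:2, 11:5
Odd-degree vertices: 8, 11 (2 total).
The non-isolated vertices are connected and exactly 2 have odd degree, so an Eulerian trail exists (from 8 to 11).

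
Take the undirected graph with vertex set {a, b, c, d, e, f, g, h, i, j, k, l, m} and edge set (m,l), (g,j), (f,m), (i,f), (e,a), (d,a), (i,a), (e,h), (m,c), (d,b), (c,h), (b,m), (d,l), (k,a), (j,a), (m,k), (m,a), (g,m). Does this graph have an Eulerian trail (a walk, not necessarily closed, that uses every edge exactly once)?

Yes

Degrees: a:6, b:2, c:2, d:3, e:2, f:2, g:2, h:2, i:2, j:2, k:2, l:2, m:7
Odd-degree vertices: d, m (2 total).
The non-isolated vertices are connected and exactly 2 have odd degree, so an Eulerian trail exists (from d to m).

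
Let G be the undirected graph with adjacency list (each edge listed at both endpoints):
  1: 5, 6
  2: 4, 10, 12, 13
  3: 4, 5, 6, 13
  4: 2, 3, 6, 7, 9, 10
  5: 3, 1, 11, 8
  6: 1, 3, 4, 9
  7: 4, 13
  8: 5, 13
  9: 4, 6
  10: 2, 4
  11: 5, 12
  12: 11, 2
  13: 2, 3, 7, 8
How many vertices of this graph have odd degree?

Degrees: 1:2, 2:4, 3:4, 4:6, 5:4, 6:4, 7:2, 8:2, 9:2, 10:2, 11:2, 12:2, 13:4
Odd-degree vertices: none.

0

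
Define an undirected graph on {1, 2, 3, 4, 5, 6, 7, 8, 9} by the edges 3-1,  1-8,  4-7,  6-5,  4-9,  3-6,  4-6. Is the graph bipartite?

Yes

Color {2, 3, 4, 5, 8} black and {1, 6, 7, 9} white. No edge joins two same-colored vertices, so the graph is bipartite.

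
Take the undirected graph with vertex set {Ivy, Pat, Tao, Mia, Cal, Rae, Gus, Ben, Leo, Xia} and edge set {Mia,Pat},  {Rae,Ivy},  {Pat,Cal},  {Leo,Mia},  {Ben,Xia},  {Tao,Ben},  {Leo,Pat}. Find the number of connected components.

Component: {Gus}
Component: {Ivy, Rae}
Component: {Tao, Ben, Xia}
Component: {Pat, Mia, Cal, Leo}

4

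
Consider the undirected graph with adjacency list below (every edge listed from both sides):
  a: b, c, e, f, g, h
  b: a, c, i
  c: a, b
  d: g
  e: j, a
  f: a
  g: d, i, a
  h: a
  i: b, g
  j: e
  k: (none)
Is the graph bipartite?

No

The cycle c-b-a-c has length 3, which is odd, so the graph is not bipartite.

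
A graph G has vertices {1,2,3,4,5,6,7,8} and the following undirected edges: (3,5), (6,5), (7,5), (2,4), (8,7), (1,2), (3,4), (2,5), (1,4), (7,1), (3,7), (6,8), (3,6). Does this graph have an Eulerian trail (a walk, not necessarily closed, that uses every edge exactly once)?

Degrees: 1:3, 2:3, 3:4, 4:3, 5:4, 6:3, 7:4, 8:2
Odd-degree vertices: 1, 2, 4, 6 (4 total).
With 4 odd-degree vertices (more than two), no single trail can use every edge.

No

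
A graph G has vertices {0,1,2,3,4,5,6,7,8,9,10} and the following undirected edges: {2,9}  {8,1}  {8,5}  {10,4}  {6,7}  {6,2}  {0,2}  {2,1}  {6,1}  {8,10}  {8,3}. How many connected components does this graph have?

Component: {0, 1, 2, 3, 4, 5, 6, 7, 8, 9, 10}

1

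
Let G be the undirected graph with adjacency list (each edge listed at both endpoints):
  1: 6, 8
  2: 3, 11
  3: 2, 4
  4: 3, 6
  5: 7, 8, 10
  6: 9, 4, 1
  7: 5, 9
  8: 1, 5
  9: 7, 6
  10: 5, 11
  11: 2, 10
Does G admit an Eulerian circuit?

No

Degrees: 1:2, 2:2, 3:2, 4:2, 5:3, 6:3, 7:2, 8:2, 9:2, 10:2, 11:2
Vertices with odd degree: 5, 6. An Eulerian circuit requires all degrees even.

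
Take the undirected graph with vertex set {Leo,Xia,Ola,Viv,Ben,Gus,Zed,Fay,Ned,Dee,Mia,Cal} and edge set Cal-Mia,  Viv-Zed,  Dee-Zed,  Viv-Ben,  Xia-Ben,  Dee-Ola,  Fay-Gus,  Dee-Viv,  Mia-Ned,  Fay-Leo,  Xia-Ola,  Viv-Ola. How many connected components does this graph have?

3

Component: {Leo, Gus, Fay}
Component: {Ned, Mia, Cal}
Component: {Xia, Ola, Viv, Ben, Zed, Dee}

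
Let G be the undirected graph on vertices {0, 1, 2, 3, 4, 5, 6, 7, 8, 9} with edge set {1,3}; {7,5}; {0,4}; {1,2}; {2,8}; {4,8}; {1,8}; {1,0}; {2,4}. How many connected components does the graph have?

Component: {6}
Component: {9}
Component: {5, 7}
Component: {0, 1, 2, 3, 4, 8}

4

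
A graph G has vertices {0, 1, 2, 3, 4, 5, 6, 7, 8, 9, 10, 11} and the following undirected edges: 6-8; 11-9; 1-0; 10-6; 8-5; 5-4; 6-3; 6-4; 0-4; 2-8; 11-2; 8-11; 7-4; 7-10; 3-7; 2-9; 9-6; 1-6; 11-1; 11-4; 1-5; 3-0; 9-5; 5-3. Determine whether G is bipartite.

8-2-11-8 is an odd cycle (length 3), and a bipartite graph can contain only even cycles.

No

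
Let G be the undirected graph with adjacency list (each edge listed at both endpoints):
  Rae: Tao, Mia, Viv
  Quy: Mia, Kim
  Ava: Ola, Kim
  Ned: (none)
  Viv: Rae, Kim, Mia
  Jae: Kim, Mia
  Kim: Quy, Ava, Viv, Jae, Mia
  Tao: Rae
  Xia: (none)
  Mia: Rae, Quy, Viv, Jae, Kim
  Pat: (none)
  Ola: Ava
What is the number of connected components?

4

Component: {Ned}
Component: {Xia}
Component: {Pat}
Component: {Rae, Quy, Ava, Viv, Jae, Kim, Tao, Mia, Ola}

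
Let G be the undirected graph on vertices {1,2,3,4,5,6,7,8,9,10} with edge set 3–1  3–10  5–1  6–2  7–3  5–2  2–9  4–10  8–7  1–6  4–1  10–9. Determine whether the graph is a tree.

The graph has 10 vertices and 12 edges.
A tree on 10 vertices has exactly 9 edges; this graph has 12, so it contains a cycle and is not a tree.

No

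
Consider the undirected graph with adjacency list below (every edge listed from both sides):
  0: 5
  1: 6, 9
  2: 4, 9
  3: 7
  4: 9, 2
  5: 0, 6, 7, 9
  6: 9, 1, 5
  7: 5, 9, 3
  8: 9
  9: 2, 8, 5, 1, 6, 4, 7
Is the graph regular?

Degrees: 0:1, 1:2, 2:2, 3:1, 4:2, 5:4, 6:3, 7:3, 8:1, 9:7
Vertex 0 has degree 1 while 9 has degree 7, so the graph is not regular.

No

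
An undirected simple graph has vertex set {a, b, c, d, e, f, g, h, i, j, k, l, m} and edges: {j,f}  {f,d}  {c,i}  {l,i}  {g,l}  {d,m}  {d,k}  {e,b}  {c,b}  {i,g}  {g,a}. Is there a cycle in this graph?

The graph has 13 vertices, 11 edges, and 3 connected components.
One cycle is g-i-l-g.

Yes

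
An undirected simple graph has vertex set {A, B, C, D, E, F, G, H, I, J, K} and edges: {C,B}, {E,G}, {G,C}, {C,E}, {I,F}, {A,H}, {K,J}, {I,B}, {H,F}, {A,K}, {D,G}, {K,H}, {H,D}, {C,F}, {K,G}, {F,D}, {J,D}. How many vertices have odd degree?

0

Degrees: A:2, B:2, C:4, D:4, E:2, F:4, G:4, H:4, I:2, J:2, K:4
Odd-degree vertices: none.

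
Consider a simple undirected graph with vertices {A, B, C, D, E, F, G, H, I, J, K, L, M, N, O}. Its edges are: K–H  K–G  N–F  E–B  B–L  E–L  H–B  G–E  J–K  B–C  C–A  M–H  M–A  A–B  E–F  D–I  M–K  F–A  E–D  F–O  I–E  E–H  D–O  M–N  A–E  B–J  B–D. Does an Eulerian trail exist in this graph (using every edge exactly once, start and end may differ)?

Yes

Degrees: A:5, B:7, C:2, D:4, E:8, F:4, G:2, H:4, I:2, J:2, K:4, L:2, M:4, N:2, O:2
Odd-degree vertices: A, B (2 total).
With 2 odd-degree vertices and all edges in one connected piece, an Eulerian trail exists (from A to B).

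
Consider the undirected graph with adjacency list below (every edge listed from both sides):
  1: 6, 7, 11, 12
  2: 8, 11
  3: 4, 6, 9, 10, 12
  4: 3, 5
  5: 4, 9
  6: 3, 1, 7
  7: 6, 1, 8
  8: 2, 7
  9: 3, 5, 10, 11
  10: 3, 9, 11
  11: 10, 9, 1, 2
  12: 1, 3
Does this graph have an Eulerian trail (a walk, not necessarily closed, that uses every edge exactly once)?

No

Degrees: 1:4, 2:2, 3:5, 4:2, 5:2, 6:3, 7:3, 8:2, 9:4, 10:3, 11:4, 12:2
Odd-degree vertices: 3, 6, 7, 10 (4 total).
An Eulerian trail requires 0 or 2 odd-degree vertices; here there are 4.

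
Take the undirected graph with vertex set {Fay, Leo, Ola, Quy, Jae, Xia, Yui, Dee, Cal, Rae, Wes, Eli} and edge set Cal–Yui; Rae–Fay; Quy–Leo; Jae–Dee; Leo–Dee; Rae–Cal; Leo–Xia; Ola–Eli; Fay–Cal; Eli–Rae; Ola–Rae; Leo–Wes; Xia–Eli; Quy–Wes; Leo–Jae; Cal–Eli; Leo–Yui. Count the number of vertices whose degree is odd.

Degrees: Fay:2, Leo:6, Ola:2, Quy:2, Jae:2, Xia:2, Yui:2, Dee:2, Cal:4, Rae:4, Wes:2, Eli:4
Odd-degree vertices: none.

0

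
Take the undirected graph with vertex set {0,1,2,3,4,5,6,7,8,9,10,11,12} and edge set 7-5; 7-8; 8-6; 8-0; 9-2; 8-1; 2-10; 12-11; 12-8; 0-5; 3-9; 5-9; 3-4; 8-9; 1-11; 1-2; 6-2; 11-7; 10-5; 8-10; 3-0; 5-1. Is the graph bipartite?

Partition the vertices as {2, 3, 5, 8, 11} vs {0, 1, 4, 6, 7, 9, 10, 12}. Each listed edge has one endpoint in each part, so the graph is bipartite.

Yes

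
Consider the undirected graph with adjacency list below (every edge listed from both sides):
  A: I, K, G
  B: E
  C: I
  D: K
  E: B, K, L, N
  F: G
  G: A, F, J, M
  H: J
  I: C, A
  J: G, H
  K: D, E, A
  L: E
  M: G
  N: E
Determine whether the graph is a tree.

Yes

The graph has 14 vertices and 13 edges.
Connected and |E| = |V| - 1, which characterizes a tree.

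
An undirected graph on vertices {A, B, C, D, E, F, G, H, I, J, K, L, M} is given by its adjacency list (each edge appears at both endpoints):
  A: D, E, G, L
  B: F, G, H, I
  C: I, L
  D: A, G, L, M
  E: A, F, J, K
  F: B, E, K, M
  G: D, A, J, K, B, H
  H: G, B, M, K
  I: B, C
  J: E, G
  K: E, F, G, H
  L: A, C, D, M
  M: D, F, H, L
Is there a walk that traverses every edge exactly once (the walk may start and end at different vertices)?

Yes

Degrees: A:4, B:4, C:2, D:4, E:4, F:4, G:6, H:4, I:2, J:2, K:4, L:4, M:4
Odd-degree vertices: none (0 total).
With 0 odd-degree vertices and all edges in one connected piece, an Eulerian trail exists.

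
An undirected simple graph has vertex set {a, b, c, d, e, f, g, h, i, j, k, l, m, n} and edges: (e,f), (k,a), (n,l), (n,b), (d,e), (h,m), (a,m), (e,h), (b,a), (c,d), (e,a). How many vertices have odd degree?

4

Degrees: a:4, b:2, c:1, d:2, e:4, f:1, g:0, h:2, i:0, j:0, k:1, l:1, m:2, n:2
Odd-degree vertices: c, f, k, l.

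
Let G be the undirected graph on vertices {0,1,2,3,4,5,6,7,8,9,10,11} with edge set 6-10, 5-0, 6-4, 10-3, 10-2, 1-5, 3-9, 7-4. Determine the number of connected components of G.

Component: {8}
Component: {11}
Component: {0, 1, 5}
Component: {2, 3, 4, 6, 7, 9, 10}

4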